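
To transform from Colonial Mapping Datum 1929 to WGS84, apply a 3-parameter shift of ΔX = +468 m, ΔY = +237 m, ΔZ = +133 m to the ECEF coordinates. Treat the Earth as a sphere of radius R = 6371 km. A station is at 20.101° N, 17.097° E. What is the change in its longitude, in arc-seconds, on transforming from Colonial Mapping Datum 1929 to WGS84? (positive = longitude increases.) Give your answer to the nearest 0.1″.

Δλ = 3.1″

sin φ = 0.343676, cos φ = 0.939088, sin λ = 0.293990, cos λ = 0.955808.
East component: ΔE = −sin λ·ΔX + cos λ·ΔY = −(0.293990)(468) + (0.955808)(237) = 88.94 m.
1° of latitude spans πR/180 = 111195 m; at latitude φ, 1° of longitude spans that × cos φ = 104421.8 m, so Δλ = 88.94 / 104421.8 × 3600 = 3.066″.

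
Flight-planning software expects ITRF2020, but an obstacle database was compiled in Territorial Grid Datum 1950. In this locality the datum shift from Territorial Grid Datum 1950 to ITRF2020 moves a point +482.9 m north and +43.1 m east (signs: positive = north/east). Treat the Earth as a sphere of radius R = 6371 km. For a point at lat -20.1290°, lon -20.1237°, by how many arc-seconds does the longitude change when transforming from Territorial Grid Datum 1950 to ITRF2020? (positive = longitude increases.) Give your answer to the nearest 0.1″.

Δλ = 1.5″

At latitude -20.1290°, cos φ = 0.938920.
One radian of longitude at latitude φ spans R cos φ, so Δλ = ΔE / (R cos φ) = 43.1 / (6371000 × 0.938920) = 7.2051e-06 rad = 1.486″.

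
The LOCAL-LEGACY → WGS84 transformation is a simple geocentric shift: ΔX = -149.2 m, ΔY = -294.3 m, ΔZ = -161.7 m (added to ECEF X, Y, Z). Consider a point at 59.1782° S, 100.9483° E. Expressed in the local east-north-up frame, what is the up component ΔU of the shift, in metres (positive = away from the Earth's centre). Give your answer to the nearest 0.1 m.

ΔU = 5.3 m

The local up (radial) axis is (cos φ cos λ, cos φ sin λ, sin φ), giving ΔU = 14.519 − 148.046 + 138.862 = 5.34 m.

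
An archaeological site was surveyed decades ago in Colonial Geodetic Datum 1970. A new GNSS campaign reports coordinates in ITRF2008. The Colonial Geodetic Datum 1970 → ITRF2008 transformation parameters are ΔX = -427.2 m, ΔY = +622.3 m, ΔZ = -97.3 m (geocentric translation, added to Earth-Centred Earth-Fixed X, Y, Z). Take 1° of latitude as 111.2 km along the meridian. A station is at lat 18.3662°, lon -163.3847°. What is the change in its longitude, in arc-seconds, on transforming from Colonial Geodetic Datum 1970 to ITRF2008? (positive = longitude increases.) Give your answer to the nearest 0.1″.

Δλ = -24.5″

sin φ = 0.315089, cos φ = 0.949062, sin λ = -0.285944, cos λ = -0.958246.
East component: ΔE = −sin λ·ΔX + cos λ·ΔY = −(-0.285944)(-427.2) + (-0.958246)(622.3) = -718.47 m.
1° of latitude spans 111200 m; at latitude φ, 1° of longitude spans that × cos φ = 105535.7 m, so Δλ = -718.47 / 105535.7 × 3600 = -24.508″.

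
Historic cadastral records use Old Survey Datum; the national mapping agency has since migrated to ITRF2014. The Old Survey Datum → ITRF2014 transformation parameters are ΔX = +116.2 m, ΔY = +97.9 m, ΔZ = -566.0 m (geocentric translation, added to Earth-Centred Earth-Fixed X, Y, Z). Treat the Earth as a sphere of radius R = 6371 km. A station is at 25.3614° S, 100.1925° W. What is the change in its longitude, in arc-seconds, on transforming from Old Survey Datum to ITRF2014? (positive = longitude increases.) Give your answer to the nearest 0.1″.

sin φ = -0.428326, cos φ = 0.903624, sin λ = -0.984219, cos λ = -0.176956.
East component: ΔE = −sin λ·ΔX + cos λ·ΔY = −(-0.984219)(116.2) + (-0.176956)(97.9) = 97.04 m.
1° of latitude spans πR/180 = 111195 m; at latitude φ, 1° of longitude spans that × cos φ = 100478.4 m, so Δλ = 97.04 / 100478.4 × 3600 = 3.477″.

Δλ = 3.5″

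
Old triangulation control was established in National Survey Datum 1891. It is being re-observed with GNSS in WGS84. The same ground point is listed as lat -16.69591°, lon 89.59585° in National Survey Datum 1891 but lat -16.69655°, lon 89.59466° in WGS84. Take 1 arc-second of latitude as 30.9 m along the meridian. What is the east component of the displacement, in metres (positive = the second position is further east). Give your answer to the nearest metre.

ΔE = -127 m

Δφ = -16.69655° − -16.69591° = -0.00064°; Δλ = 89.59466° − 89.59585° = -0.00119°.
1° of latitude = 3600 × 30.90 = 111240 m.
ΔN = Δφ × 111240 = -71.2 m; ΔE = Δλ × 111240 × cos(-16.69591°) = -0.00119 × 111240 × 0.957843 = -126.8 m.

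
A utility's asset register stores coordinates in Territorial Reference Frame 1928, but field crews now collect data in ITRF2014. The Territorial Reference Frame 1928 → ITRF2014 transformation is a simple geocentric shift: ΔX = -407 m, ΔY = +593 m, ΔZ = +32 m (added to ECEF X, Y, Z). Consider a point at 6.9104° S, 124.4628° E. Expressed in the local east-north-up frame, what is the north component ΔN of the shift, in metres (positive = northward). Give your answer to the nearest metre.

At φ = -6.9104°, λ = 124.4628°: sin φ = -0.120317, cos φ = 0.992736, sin λ = 0.824494, cos λ = -0.565871.
ΔN = −sin φ cos λ·ΔX − sin φ sin λ·ΔY + cos φ·ΔZ = −(-0.120317)(-0.565871)(-407) − (-0.120317)(0.824494)(593) + (0.992736)(32) = 118.30 m.

ΔN = 118 m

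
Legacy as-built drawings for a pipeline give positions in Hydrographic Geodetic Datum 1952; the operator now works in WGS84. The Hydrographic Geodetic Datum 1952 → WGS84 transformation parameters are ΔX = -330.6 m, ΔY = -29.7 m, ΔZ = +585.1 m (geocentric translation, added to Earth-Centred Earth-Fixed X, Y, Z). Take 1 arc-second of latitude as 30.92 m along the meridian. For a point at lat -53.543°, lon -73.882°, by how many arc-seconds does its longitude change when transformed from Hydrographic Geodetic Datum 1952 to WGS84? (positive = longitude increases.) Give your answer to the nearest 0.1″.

sin φ = -0.804303, cos φ = 0.594219, sin λ = -0.960692, cos λ = 0.277616.
East component: ΔE = −sin λ·ΔX + cos λ·ΔY = −(-0.960692)(-330.6) + (0.277616)(-29.7) = -325.85 m.
1° of latitude spans 3600 × 30.92 = 111312 m; at latitude φ, 1° of longitude spans that × cos φ = 66143.7 m, so Δλ = -325.85 / 66143.7 × 3600 = -17.735″.

Δλ = -17.7″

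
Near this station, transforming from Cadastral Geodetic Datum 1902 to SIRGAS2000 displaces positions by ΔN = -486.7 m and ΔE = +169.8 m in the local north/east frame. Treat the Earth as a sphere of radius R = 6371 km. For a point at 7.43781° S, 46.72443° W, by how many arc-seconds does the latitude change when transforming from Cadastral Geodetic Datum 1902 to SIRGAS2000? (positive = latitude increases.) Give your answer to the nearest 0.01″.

Δφ = -15.76″

On a sphere of radius R, 1 rad of latitude = R, so Δφ = ΔN / R = -486.7 / 6371000 = -7.6393e-05 rad = -15.757″.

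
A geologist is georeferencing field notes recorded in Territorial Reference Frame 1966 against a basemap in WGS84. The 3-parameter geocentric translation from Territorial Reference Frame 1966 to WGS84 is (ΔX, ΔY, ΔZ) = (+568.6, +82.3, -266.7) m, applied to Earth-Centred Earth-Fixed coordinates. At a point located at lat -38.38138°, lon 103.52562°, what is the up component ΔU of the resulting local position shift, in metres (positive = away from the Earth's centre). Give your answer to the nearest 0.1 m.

The local up (radial) axis is (cos φ cos λ, cos φ sin λ, sin φ), giving ΔU = -104.246 + 62.725 + 165.592 = 124.07 m.

ΔU = 124.1 m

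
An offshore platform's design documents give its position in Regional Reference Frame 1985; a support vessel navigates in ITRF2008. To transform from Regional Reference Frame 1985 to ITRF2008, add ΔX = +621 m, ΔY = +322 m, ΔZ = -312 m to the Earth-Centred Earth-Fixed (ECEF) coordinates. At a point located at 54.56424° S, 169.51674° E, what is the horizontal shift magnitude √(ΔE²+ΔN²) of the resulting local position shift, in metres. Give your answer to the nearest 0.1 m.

The local east axis at (φ, λ) is (−sin λ, cos λ, 0), so ΔE = −sin(169.51674°)·621 + cos(169.51674°)·322 = -429.62 m.
The local north axis is (−sin φ cos λ, −sin φ sin λ, cos φ), giving ΔN = -497.524 + 47.735 − 180.894 = -630.68 m.
Horizontal magnitude = √(ΔE² + ΔN²) = √((-429.62)² + (-630.68)²) = 763.11 m.

763.1 m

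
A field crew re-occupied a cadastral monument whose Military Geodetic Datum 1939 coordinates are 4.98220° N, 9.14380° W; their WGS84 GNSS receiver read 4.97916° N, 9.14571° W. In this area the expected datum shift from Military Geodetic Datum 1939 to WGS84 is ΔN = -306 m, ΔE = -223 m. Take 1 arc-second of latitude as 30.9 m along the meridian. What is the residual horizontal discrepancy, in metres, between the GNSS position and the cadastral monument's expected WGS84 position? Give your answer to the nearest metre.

Observed coordinate differences: Δφ = -0.00304°, Δλ = -0.00191°.
Converting to metres (1° lat = 111240 m, cos φ = 0.996222): observed ΔN = -338.2 m, observed ΔE = -211.7 m.
Subtracting the expected shift leaves a residual of -338.2 − (-306) = -32.2 m north and -211.7 − (-223) = 11.3 m east.
Residual distance = √((-32.2)² + 11.3²) = 34.1 m.

34 m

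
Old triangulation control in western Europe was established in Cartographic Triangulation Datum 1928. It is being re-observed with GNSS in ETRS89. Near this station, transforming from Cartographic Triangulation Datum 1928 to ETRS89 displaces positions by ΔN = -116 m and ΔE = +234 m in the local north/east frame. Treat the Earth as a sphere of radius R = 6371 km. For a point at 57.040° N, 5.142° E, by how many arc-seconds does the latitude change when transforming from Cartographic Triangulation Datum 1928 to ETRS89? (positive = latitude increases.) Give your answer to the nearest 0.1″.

Δφ = -3.8″

On a sphere of radius R, 1 rad of latitude = R, so Δφ = ΔN / R = -116.0 / 6371000 = -1.8208e-05 rad = -3.756″.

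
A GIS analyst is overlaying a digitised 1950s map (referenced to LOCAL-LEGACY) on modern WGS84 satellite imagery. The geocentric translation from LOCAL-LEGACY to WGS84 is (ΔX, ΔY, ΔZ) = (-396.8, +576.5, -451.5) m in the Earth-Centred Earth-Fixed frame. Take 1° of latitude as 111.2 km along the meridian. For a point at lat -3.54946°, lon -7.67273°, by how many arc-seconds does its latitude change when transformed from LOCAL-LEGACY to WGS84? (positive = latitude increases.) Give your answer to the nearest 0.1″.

sin φ = -0.061910, cos φ = 0.998082, sin λ = -0.133515, cos λ = 0.991047.
North component: ΔN = −sin φ cos λ·ΔX − sin φ sin λ·ΔY + cos φ·ΔZ = −(-0.061910)(0.991047)(-396.8) − (-0.061910)(-0.133515)(576.5) + (0.998082)(-451.5) = -479.75 m.
1° of latitude spans 111200 m, so Δφ = -479.75 / 111200 × 3600 = -15.531″.

Δφ = -15.5″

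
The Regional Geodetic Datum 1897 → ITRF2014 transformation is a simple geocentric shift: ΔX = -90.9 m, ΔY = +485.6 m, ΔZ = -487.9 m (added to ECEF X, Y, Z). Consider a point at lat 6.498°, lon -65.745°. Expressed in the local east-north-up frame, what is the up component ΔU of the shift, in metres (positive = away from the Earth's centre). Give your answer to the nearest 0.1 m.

At φ = 6.498°, λ = -65.745°: sin φ = 0.113169, cos φ = 0.993576, sin λ = -0.911726, cos λ = 0.410798.
ΔU = cos φ cos λ·ΔX + cos φ sin λ·ΔY + sin φ·ΔZ = (0.993576)(0.410798)(-90.9) + (0.993576)(-0.911726)(485.6) + (0.113169)(-487.9) = -532.21 m.

ΔU = -532.2 m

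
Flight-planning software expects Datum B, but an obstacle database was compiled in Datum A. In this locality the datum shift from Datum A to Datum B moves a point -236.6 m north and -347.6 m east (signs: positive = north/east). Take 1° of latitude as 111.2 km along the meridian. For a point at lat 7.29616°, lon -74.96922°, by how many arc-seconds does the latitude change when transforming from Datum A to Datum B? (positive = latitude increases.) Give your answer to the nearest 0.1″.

Δφ = -7.7″

1° of latitude = 111.2 km, so Δφ = -236.6 / 111200 = -0.0021277° = -7.660″.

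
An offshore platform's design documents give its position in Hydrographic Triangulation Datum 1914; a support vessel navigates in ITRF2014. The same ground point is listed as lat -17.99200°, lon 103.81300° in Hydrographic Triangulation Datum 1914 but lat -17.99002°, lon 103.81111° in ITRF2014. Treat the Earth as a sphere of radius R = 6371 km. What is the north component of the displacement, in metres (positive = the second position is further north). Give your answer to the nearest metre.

ΔN = 220 m

Δφ = -17.99002° − -17.99200° = +0.00198°; Δλ = 103.81111° − 103.81300° = -0.00189°.
1° along a meridian = πR/180 = 111195 m.
ΔN = Δφ × 111195 = 220.2 m; ΔE = Δλ × 111195 × cos(-17.99200°) = -0.00189 × 111195 × 0.951100 = -199.9 m.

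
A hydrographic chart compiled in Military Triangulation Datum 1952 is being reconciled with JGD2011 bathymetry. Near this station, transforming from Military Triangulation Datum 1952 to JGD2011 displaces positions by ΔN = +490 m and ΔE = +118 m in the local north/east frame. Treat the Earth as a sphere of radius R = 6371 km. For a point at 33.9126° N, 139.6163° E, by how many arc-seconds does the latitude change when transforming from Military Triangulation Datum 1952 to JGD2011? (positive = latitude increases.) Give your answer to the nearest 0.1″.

On a sphere of radius R, 1 rad of latitude = R, so Δφ = ΔN / R = 490.0 / 6371000 = 7.6911e-05 rad = 15.864″.

Δφ = 15.9″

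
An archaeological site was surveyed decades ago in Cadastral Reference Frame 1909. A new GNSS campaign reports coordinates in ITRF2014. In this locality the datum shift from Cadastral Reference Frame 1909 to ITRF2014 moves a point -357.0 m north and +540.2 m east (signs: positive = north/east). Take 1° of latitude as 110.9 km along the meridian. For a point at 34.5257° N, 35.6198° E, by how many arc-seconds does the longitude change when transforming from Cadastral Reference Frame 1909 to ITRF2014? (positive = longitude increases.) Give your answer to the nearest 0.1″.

Δλ = 21.3″

At latitude 34.5257°, cos φ = 0.823872.
1° of longitude at this latitude = 110.9 × cos φ = 91.37 km, so Δλ = 540.2 / 91367.4 = 0.0059124° = 21.285″.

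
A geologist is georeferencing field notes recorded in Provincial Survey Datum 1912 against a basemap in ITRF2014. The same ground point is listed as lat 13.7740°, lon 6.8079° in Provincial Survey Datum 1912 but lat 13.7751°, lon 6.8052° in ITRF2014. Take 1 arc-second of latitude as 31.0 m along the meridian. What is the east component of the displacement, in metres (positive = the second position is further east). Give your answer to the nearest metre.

ΔE = -293 m

Δφ = 13.7751° − 13.7740° = +0.0011°; Δλ = 6.8052° − 6.8079° = -0.0027°.
1° of latitude = 3600 × 31.00 = 111600 m.
ΔN = Δφ × 111600 = 122.8 m; ΔE = Δλ × 111600 × cos(13.7740°) = -0.0027 × 111600 × 0.971242 = -292.7 m.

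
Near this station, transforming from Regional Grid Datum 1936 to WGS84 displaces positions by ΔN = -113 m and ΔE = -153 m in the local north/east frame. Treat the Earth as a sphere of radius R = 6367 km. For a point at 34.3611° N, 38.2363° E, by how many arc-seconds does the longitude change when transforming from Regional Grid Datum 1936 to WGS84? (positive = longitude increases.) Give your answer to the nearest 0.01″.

Δλ = -6.00″

At latitude 34.3611°, cos φ = 0.825497.
One radian of longitude at latitude φ spans R cos φ, so Δλ = ΔE / (R cos φ) = -153.0 / (6367000 × 0.825497) = -2.9110e-05 rad = -6.004″.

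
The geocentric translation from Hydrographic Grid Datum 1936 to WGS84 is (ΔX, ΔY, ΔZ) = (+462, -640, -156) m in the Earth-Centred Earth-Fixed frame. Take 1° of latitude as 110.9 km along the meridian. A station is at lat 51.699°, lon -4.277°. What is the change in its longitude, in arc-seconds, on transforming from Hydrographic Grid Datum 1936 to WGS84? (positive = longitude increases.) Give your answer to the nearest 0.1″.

sin φ = 0.784766, cos φ = 0.619793, sin λ = -0.074578, cos λ = 0.997215.
East component: ΔE = −sin λ·ΔX + cos λ·ΔY = −(-0.074578)(462) + (0.997215)(-640) = -603.76 m.
1° of latitude spans 110900 m; at latitude φ, 1° of longitude spans that × cos φ = 68735.0 m, so Δλ = -603.76 / 68735.0 × 3600 = -31.622″.

Δλ = -31.6″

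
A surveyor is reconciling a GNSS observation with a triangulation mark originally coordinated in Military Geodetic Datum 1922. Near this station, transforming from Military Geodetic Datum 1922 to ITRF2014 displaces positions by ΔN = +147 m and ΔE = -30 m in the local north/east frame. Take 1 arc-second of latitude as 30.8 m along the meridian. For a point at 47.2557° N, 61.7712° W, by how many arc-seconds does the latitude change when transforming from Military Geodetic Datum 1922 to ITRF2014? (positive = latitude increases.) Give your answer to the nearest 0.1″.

Δφ = 4.8″

1″ of latitude = 30.80 m, so Δφ = 147.0 / 30.80 = 4.773″.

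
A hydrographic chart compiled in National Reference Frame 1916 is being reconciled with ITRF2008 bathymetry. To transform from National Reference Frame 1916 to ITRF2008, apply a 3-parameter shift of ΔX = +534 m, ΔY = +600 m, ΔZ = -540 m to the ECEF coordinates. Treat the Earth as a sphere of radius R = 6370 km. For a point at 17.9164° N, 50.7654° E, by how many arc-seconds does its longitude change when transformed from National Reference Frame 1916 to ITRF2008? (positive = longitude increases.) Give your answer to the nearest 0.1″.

sin φ = 0.307629, cos φ = 0.951506, sin λ = 0.774563, cos λ = 0.632497.
East component: ΔE = −sin λ·ΔX + cos λ·ΔY = −(0.774563)(534) + (0.632497)(600) = -34.12 m.
1° of latitude spans πR/180 = 111177 m; at latitude φ, 1° of longitude spans that × cos φ = 105786.1 m, so Δλ = -34.12 / 105786.1 × 3600 = -1.161″.

Δλ = -1.2″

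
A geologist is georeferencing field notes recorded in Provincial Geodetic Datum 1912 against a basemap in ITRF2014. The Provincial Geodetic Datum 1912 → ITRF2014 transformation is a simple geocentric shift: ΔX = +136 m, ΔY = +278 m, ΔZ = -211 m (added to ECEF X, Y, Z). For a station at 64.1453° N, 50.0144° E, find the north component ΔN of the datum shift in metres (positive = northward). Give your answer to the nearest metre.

At φ = 64.1453°, λ = 50.0144°: sin φ = 0.899903, cos φ = 0.436090, sin λ = 0.766206, cos λ = 0.642595.
ΔN = −sin φ cos λ·ΔX − sin φ sin λ·ΔY + cos φ·ΔZ = −(0.899903)(0.642595)(136) − (0.899903)(0.766206)(278) + (0.436090)(-211) = -362.34 m.

ΔN = -362 m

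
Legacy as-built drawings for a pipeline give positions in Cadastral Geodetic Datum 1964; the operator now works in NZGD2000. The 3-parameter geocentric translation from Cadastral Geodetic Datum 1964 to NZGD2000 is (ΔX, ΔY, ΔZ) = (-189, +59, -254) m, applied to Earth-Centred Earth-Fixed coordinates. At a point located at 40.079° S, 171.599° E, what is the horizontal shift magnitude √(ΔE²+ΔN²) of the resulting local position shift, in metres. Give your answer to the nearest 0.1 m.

At φ = -40.079°, λ = 171.599°: sin φ = -0.643843, cos φ = 0.765157, sin λ = 0.146100, cos λ = -0.989270.
ΔE = −sin λ·ΔX + cos λ·ΔY = −(0.146100)·(-189) + (-0.989270)·(59) = -30.75 m.
ΔN = −sin φ cos λ·ΔX − sin φ sin λ·ΔY + cos φ·ΔZ = −(-0.643843)(-0.989270)(-189) − (-0.643843)(0.146100)(59) + (0.765157)(-254) = -68.42 m.
Horizontal magnitude = √(ΔE² + ΔN²) = √((-30.75)² + (-68.42)²) = 75.01 m.

75.0 m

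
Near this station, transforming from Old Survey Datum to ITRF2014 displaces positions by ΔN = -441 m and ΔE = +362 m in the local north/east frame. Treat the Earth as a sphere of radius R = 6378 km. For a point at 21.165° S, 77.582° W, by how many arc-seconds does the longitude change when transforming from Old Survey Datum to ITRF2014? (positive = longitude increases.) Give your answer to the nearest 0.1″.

Δλ = 12.6″

At latitude -21.165°, cos φ = 0.932545.
One radian of longitude at latitude φ spans R cos φ, so Δλ = ΔE / (R cos φ) = 362.0 / (6378000 × 0.932545) = 6.0863e-05 rad = 12.554″.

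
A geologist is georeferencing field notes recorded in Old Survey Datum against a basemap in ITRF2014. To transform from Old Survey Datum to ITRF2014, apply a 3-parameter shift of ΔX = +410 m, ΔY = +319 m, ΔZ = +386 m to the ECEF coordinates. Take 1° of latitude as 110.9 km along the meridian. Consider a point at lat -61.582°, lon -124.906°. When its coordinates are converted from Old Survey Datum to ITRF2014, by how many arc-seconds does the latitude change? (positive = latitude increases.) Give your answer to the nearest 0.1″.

Δφ = -8.2″

sin φ = -0.879499, cos φ = 0.475901, sin λ = -0.820092, cos λ = -0.572232.
North component: ΔN = −sin φ cos λ·ΔX − sin φ sin λ·ΔY + cos φ·ΔZ = −(-0.879499)(-0.572232)(410) − (-0.879499)(-0.820092)(319) + (0.475901)(386) = -252.73 m.
1° of latitude spans 110900 m, so Δφ = -252.73 / 110900 × 3600 = -8.204″.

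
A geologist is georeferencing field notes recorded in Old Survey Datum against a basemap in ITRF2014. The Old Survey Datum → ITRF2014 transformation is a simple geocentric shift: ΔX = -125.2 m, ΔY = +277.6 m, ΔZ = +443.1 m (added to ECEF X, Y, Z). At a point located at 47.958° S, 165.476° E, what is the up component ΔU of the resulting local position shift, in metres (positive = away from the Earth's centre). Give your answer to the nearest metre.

At φ = -47.958°, λ = 165.476°: sin φ = -0.742654, cos φ = 0.669675, sin λ = 0.250786, cos λ = -0.968043.
ΔU = cos φ cos λ·ΔX + cos φ sin λ·ΔY + sin φ·ΔZ = (0.669675)(-0.968043)(-125.2) + (0.669675)(0.250786)(277.6) + (-0.742654)(443.1) = -201.28 m.

ΔU = -201 m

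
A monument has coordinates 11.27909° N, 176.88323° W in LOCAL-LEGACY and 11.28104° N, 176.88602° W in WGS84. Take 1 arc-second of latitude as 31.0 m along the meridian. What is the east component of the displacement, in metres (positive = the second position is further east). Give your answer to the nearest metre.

ΔE = -305 m

Δφ = 11.28104° − 11.27909° = +0.00195°; Δλ = -176.88602° − -176.88323° = -0.00279°.
1° of latitude = 3600 × 31.00 = 111600 m.
ΔN = Δφ × 111600 = 217.6 m; ΔE = Δλ × 111600 × cos(11.27909°) = -0.00279 × 111600 × 0.980686 = -305.4 m.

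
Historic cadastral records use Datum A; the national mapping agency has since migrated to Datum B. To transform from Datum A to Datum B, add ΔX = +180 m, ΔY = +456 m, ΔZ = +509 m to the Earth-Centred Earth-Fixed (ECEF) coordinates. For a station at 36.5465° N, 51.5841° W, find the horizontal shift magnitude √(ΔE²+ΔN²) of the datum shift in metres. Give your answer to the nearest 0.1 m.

698.7 m

The local east axis at (φ, λ) is (−sin λ, cos λ, 0), so ΔE = −sin(-51.5841°)·180 + cos(-51.5841°)·456 = 424.38 m.
The local north axis is (−sin φ cos λ, −sin φ sin λ, cos φ), giving ΔN = -66.601 + 212.755 + 408.917 = 555.07 m.
Horizontal magnitude = √(ΔE² + ΔN²) = √(424.38² + 555.07²) = 698.71 m.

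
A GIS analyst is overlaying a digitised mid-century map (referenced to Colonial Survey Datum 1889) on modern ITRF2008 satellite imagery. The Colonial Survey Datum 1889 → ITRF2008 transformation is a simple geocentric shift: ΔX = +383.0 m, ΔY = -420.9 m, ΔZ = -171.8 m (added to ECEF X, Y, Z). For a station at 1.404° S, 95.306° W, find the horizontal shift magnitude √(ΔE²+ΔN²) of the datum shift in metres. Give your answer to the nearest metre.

451 m

At φ = -1.404°, λ = -95.306°: sin φ = -0.024502, cos φ = 0.999700, sin λ = -0.995715, cos λ = -0.092475.
ΔE = −sin λ·ΔX + cos λ·ΔY = −(-0.995715)·(383.0) + (-0.092475)·(-420.9) = 420.28 m.
ΔN = −sin φ cos λ·ΔX − sin φ sin λ·ΔY + cos φ·ΔZ = −(-0.024502)(-0.092475)(383.0) − (-0.024502)(-0.995715)(-420.9) + (0.999700)(-171.8) = -162.35 m.
Horizontal magnitude = √(ΔE² + ΔN²) = √(420.28² + (-162.35)²) = 450.55 m.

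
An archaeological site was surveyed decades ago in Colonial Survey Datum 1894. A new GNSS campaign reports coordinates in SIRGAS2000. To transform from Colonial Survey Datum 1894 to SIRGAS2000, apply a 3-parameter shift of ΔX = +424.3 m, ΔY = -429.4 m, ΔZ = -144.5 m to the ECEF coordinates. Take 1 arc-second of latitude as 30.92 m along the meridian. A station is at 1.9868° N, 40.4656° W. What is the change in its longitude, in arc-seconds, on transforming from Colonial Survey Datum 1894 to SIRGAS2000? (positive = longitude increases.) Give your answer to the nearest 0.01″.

Δλ = -1.66″

sin φ = 0.034669, cos φ = 0.999399, sin λ = -0.648991, cos λ = 0.760796.
East component: ΔE = −sin λ·ΔX + cos λ·ΔY = −(-0.648991)(424.3) + (0.760796)(-429.4) = -51.32 m.
1° of latitude spans 3600 × 30.92 = 111312 m; at latitude φ, 1° of longitude spans that × cos φ = 111245.1 m, so Δλ = -51.32 / 111245.1 × 3600 = -1.661″.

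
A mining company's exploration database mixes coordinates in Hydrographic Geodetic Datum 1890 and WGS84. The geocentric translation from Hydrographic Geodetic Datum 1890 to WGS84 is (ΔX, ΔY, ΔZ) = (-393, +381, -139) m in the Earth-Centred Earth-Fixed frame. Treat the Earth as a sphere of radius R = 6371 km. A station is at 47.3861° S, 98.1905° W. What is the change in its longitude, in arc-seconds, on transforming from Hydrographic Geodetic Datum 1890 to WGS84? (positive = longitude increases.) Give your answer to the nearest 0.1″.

Δλ = -21.2″

sin φ = -0.735933, cos φ = 0.677055, sin λ = -0.989800, cos λ = -0.142465.
East component: ΔE = −sin λ·ΔX + cos λ·ΔY = −(-0.989800)(-393) + (-0.142465)(381) = -443.27 m.
1° of latitude spans πR/180 = 111195 m; at latitude φ, 1° of longitude spans that × cos φ = 75285.0 m, so Δλ = -443.27 / 75285.0 × 3600 = -21.196″.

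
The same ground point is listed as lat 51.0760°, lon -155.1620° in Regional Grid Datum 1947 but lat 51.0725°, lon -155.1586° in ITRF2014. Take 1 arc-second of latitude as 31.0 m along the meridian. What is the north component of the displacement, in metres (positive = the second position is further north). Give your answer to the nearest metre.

Δφ = 51.0725° − 51.0760° = -0.0035°; Δλ = -155.1586° − -155.1620° = +0.0034°.
1° of latitude = 3600 × 31.00 = 111600 m.
ΔN = Δφ × 111600 = -390.6 m; ΔE = Δλ × 111600 × cos(51.0760°) = +0.0034 × 111600 × 0.628289 = 238.4 m.

ΔN = -391 m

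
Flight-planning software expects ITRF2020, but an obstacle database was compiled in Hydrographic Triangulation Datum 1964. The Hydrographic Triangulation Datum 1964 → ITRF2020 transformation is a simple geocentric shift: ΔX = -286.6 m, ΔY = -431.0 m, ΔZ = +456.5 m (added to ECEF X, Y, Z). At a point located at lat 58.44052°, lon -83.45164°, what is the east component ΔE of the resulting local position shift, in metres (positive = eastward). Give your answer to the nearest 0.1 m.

The local east axis at (φ, λ) is (−sin λ, cos λ, 0), so ΔE = −sin(-83.45164°)·(-286.6) + cos(-83.45164°)·(-431.0) = -333.88 m.

ΔE = -333.9 m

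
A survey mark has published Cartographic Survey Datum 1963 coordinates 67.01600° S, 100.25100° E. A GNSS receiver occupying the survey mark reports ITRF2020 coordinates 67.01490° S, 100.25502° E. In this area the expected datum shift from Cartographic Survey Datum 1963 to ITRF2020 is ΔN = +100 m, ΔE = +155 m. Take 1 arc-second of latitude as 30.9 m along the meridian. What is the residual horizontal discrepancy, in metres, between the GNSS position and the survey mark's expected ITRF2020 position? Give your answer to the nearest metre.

30 m

Observed coordinate differences: Δφ = +0.00110°, Δλ = +0.00402°.
Converting to metres (1° lat = 111240 m, cos φ = 0.390474): observed ΔN = 122.4 m, observed ΔE = 174.6 m.
Subtracting the expected shift leaves a residual of 122.4 − (100) = 22.4 m north and 174.6 − (155) = 19.6 m east.
Residual distance = √(22.4² + 19.6²) = 29.7 m.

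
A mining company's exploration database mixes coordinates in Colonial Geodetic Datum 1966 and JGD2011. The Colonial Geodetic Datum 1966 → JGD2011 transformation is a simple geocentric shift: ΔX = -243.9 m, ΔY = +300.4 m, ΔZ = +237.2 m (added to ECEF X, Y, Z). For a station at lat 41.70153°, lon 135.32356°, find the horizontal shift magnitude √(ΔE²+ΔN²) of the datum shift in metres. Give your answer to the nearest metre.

The local east axis at (φ, λ) is (−sin λ, cos λ, 0), so ΔE = −sin(135.32356°)·(-243.9) + cos(135.32356°)·300.4 = -42.12 m.
The local north axis is (−sin φ cos λ, −sin φ sin λ, cos φ), giving ΔN = -115.377 − 140.509 + 177.098 = -78.79 m.
Horizontal magnitude = √(ΔE² + ΔN²) = √((-42.12)² + (-78.79)²) = 89.34 m.

89 m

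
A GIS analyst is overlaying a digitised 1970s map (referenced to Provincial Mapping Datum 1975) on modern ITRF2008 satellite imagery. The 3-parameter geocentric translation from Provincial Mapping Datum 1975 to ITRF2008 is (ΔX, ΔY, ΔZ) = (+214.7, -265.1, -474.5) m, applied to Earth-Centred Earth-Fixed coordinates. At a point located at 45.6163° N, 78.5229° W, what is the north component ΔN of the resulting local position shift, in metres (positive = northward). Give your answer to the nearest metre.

ΔN = -548 m

At φ = 45.6163°, λ = -78.5229°: sin φ = 0.714672, cos φ = 0.699460, sin λ = -0.980004, cos λ = 0.198976.
ΔN = −sin φ cos λ·ΔX − sin φ sin λ·ΔY + cos φ·ΔZ = −(0.714672)(0.198976)(214.7) − (0.714672)(-0.980004)(-265.1) + (0.699460)(-474.5) = -548.10 m.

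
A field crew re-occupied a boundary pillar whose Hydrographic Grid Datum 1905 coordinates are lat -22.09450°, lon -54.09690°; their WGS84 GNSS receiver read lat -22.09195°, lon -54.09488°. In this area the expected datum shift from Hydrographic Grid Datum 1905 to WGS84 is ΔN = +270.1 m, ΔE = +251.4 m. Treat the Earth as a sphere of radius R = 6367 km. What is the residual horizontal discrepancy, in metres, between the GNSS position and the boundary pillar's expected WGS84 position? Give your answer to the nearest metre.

45 m

Observed coordinate differences: Δφ = +0.00255°, Δλ = +0.00202°.
Converting to metres (1° lat = 111125 m, cos φ = 0.926565): observed ΔN = 283.4 m, observed ΔE = 208.0 m.
Subtracting the expected shift leaves a residual of 283.4 − (270.1) = 13.3 m north and 208.0 − (251.4) = -43.4 m east.
Residual distance = √(13.3² + (-43.4)²) = 45.4 m.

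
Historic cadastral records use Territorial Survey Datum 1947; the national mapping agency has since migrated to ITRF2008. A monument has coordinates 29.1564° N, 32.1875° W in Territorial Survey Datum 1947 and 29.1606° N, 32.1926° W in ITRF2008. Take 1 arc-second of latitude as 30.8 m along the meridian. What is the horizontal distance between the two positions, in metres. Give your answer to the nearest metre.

679 m

Δφ = 29.1606° − 29.1564° = +0.0042°; Δλ = -32.1926° − -32.1875° = -0.0051°.
1° of latitude = 3600 × 30.80 = 110880 m.
ΔN = Δφ × 110880 = 465.7 m; ΔE = Δλ × 110880 × cos(29.1564°) = -0.0051 × 110880 × 0.873293 = -493.8 m.
Distance = √(ΔE² + ΔN²) = √((-493.8)² + 465.7²) = 678.8 m.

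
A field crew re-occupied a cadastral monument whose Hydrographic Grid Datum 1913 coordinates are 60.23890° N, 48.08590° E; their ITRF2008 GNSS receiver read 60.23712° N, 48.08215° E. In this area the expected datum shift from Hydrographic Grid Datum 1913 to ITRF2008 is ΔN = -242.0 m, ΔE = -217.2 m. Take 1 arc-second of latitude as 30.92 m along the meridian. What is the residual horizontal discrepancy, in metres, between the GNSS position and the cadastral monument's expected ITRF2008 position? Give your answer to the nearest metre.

Observed coordinate differences: Δφ = -0.00178°, Δλ = -0.00375°.
Converting to metres (1° lat = 111312 m, cos φ = 0.496385): observed ΔN = -198.1 m, observed ΔE = -207.2 m.
Subtracting the expected shift leaves a residual of -198.1 − (-242.0) = 43.9 m north and -207.2 − (-217.2) = 10.0 m east.
Residual distance = √(43.9² + 10.0²) = 45.0 m.

45 m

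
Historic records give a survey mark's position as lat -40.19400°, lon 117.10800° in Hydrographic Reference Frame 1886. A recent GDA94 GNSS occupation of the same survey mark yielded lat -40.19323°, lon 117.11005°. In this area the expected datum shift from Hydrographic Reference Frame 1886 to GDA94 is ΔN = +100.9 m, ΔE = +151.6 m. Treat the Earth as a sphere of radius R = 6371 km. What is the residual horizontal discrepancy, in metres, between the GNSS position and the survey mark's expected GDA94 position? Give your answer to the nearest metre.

Observed coordinate differences: Δφ = +0.00077°, Δλ = +0.00205°.
Converting to metres (1° lat = 111195 m, cos φ = 0.763864): observed ΔN = 85.6 m, observed ΔE = 174.1 m.
Subtracting the expected shift leaves a residual of 85.6 − (100.9) = -15.3 m north and 174.1 − (151.6) = 22.5 m east.
Residual distance = √((-15.3)² + 22.5²) = 27.2 m.

27 m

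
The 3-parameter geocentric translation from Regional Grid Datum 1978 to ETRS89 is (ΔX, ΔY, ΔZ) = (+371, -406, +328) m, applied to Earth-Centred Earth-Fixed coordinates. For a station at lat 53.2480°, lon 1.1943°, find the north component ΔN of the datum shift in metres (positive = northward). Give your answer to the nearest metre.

At φ = 53.2480°, λ = 1.1943°: sin φ = 0.801233, cos φ = 0.598353, sin λ = 0.020843, cos λ = 0.999783.
ΔN = −sin φ cos λ·ΔX − sin φ sin λ·ΔY + cos φ·ΔZ = −(0.801233)(0.999783)(371) − (0.801233)(0.020843)(-406) + (0.598353)(328) = -94.15 m.

ΔN = -94 m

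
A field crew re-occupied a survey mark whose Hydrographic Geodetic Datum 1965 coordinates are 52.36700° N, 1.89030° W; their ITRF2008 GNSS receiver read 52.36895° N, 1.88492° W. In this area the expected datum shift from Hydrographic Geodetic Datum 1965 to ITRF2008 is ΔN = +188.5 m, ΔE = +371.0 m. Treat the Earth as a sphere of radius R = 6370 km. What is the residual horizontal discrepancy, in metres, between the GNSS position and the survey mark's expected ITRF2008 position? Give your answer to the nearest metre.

Observed coordinate differences: Δφ = +0.00195°, Δλ = +0.00538°.
Converting to metres (1° lat = 111177 m, cos φ = 0.610601): observed ΔN = 216.8 m, observed ΔE = 365.2 m.
Subtracting the expected shift leaves a residual of 216.8 − (188.5) = 28.3 m north and 365.2 − (371.0) = -5.8 m east.
Residual distance = √(28.3² + (-5.8)²) = 28.9 m.

29 m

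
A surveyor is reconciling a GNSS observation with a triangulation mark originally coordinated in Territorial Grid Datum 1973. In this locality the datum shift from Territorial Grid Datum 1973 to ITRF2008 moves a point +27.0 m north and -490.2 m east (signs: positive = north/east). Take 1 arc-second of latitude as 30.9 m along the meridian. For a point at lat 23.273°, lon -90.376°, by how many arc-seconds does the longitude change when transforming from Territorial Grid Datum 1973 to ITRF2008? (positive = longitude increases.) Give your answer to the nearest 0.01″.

At latitude 23.273°, cos φ = 0.918633.
1″ of longitude at this latitude = 30.90 × cos φ = 28.3857 m, so Δλ = -490.2 / 28.3857 = -17.269″.

Δλ = -17.27″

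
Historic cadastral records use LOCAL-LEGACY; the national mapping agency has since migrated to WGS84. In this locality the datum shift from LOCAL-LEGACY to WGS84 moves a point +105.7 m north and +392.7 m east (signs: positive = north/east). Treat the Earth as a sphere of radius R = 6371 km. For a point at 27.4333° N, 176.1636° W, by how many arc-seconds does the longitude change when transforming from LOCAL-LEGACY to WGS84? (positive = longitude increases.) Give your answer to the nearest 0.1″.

At latitude 27.4333°, cos φ = 0.887548.
One radian of longitude at latitude φ spans R cos φ, so Δλ = ΔE / (R cos φ) = 392.7 / (6371000 × 0.887548) = 6.9448e-05 rad = 14.325″.

Δλ = 14.3″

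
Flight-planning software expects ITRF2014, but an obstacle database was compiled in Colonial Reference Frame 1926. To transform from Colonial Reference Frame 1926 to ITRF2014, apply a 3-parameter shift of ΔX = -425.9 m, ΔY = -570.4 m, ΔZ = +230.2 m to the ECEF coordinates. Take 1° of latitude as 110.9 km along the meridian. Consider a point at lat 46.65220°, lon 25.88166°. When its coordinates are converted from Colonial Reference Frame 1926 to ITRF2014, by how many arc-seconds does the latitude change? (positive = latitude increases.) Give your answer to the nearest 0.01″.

Δφ = 20.05″

sin φ = 0.727200, cos φ = 0.686425, sin λ = 0.436514, cos λ = 0.899698.
North component: ΔN = −sin φ cos λ·ΔX − sin φ sin λ·ΔY + cos φ·ΔZ = −(0.727200)(0.899698)(-425.9) − (0.727200)(0.436514)(-570.4) + (0.686425)(230.2) = 617.73 m.
1° of latitude spans 110900 m, so Δφ = 617.73 / 110900 × 3600 = 20.052″.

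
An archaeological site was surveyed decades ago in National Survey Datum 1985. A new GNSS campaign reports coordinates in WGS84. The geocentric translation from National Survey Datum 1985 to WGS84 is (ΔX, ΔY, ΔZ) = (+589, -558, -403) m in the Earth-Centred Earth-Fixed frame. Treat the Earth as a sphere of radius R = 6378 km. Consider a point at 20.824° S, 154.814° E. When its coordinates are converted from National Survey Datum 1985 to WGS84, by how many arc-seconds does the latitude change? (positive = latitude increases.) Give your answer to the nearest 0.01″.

Δφ = -21.04″

sin φ = -0.355499, cos φ = 0.934677, sin λ = 0.425558, cos λ = -0.904931.
North component: ΔN = −sin φ cos λ·ΔX − sin φ sin λ·ΔY + cos φ·ΔZ = −(-0.355499)(-0.904931)(589) − (-0.355499)(0.425558)(-558) + (0.934677)(-403) = -650.57 m.
1° of latitude spans πR/180 = 111317 m, so Δφ = -650.57 / 111317 × 3600 = -21.040″.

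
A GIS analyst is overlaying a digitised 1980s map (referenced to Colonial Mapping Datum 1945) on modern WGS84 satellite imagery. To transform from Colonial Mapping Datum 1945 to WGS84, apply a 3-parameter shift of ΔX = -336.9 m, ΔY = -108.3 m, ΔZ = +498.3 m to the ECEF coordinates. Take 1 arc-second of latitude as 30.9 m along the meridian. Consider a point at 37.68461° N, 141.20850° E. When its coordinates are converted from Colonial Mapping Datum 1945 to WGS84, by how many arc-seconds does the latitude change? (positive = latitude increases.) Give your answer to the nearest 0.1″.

Δφ = 8.9″

sin φ = 0.611314, cos φ = 0.791388, sin λ = 0.626488, cos λ = -0.779431.
North component: ΔN = −sin φ cos λ·ΔX − sin φ sin λ·ΔY + cos φ·ΔZ = −(0.611314)(-0.779431)(-336.9) − (0.611314)(0.626488)(-108.3) + (0.791388)(498.3) = 275.30 m.
1° of latitude spans 3600 × 30.90 = 111240 m, so Δφ = 275.30 / 111240 × 3600 = 8.909″.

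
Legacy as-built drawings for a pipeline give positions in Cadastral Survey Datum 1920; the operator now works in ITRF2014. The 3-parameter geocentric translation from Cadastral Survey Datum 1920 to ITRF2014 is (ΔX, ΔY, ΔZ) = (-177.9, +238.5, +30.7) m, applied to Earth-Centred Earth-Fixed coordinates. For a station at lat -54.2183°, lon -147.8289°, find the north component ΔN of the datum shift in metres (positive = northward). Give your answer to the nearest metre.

ΔN = 37 m

At φ = -54.2183°, λ = -147.8289°: sin φ = -0.811251, cos φ = 0.584699, sin λ = -0.532449, cos λ = -0.846462.
ΔN = −sin φ cos λ·ΔX − sin φ sin λ·ΔY + cos φ·ΔZ = −(-0.811251)(-0.846462)(-177.9) − (-0.811251)(-0.532449)(238.5) + (0.584699)(30.7) = 37.09 m.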